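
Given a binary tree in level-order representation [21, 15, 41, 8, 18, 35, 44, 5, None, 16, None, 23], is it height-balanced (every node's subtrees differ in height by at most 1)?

Tree (level-order array): [21, 15, 41, 8, 18, 35, 44, 5, None, 16, None, 23]
Definition: a tree is height-balanced if, at every node, |h(left) - h(right)| <= 1 (empty subtree has height -1).
Bottom-up per-node check:
  node 5: h_left=-1, h_right=-1, diff=0 [OK], height=0
  node 8: h_left=0, h_right=-1, diff=1 [OK], height=1
  node 16: h_left=-1, h_right=-1, diff=0 [OK], height=0
  node 18: h_left=0, h_right=-1, diff=1 [OK], height=1
  node 15: h_left=1, h_right=1, diff=0 [OK], height=2
  node 23: h_left=-1, h_right=-1, diff=0 [OK], height=0
  node 35: h_left=0, h_right=-1, diff=1 [OK], height=1
  node 44: h_left=-1, h_right=-1, diff=0 [OK], height=0
  node 41: h_left=1, h_right=0, diff=1 [OK], height=2
  node 21: h_left=2, h_right=2, diff=0 [OK], height=3
All nodes satisfy the balance condition.
Result: Balanced


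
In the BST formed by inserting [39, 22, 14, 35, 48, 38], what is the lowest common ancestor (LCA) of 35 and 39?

Tree insertion order: [39, 22, 14, 35, 48, 38]
Tree (level-order array): [39, 22, 48, 14, 35, None, None, None, None, None, 38]
In a BST, the LCA of p=35, q=39 is the first node v on the
root-to-leaf path with p <= v <= q (go left if both < v, right if both > v).
Walk from root:
  at 39: 35 <= 39 <= 39, this is the LCA
LCA = 39


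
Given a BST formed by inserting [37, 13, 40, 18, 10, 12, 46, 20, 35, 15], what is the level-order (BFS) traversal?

Tree insertion order: [37, 13, 40, 18, 10, 12, 46, 20, 35, 15]
Tree (level-order array): [37, 13, 40, 10, 18, None, 46, None, 12, 15, 20, None, None, None, None, None, None, None, 35]
BFS from the root, enqueuing left then right child of each popped node:
  queue [37] -> pop 37, enqueue [13, 40], visited so far: [37]
  queue [13, 40] -> pop 13, enqueue [10, 18], visited so far: [37, 13]
  queue [40, 10, 18] -> pop 40, enqueue [46], visited so far: [37, 13, 40]
  queue [10, 18, 46] -> pop 10, enqueue [12], visited so far: [37, 13, 40, 10]
  queue [18, 46, 12] -> pop 18, enqueue [15, 20], visited so far: [37, 13, 40, 10, 18]
  queue [46, 12, 15, 20] -> pop 46, enqueue [none], visited so far: [37, 13, 40, 10, 18, 46]
  queue [12, 15, 20] -> pop 12, enqueue [none], visited so far: [37, 13, 40, 10, 18, 46, 12]
  queue [15, 20] -> pop 15, enqueue [none], visited so far: [37, 13, 40, 10, 18, 46, 12, 15]
  queue [20] -> pop 20, enqueue [35], visited so far: [37, 13, 40, 10, 18, 46, 12, 15, 20]
  queue [35] -> pop 35, enqueue [none], visited so far: [37, 13, 40, 10, 18, 46, 12, 15, 20, 35]
Result: [37, 13, 40, 10, 18, 46, 12, 15, 20, 35]


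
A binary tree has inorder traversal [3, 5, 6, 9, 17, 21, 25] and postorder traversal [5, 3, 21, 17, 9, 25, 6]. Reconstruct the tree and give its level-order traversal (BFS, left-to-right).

Inorder:   [3, 5, 6, 9, 17, 21, 25]
Postorder: [5, 3, 21, 17, 9, 25, 6]
Algorithm: postorder visits root last, so walk postorder right-to-left;
each value is the root of the current inorder slice — split it at that
value, recurse on the right subtree first, then the left.
Recursive splits:
  root=6; inorder splits into left=[3, 5], right=[9, 17, 21, 25]
  root=25; inorder splits into left=[9, 17, 21], right=[]
  root=9; inorder splits into left=[], right=[17, 21]
  root=17; inorder splits into left=[], right=[21]
  root=21; inorder splits into left=[], right=[]
  root=3; inorder splits into left=[], right=[5]
  root=5; inorder splits into left=[], right=[]
Reconstructed level-order: [6, 3, 25, 5, 9, 17, 21]


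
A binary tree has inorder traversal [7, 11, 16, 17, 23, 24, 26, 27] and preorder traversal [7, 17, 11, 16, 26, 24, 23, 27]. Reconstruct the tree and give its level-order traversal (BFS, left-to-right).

Inorder:  [7, 11, 16, 17, 23, 24, 26, 27]
Preorder: [7, 17, 11, 16, 26, 24, 23, 27]
Algorithm: preorder visits root first, so consume preorder in order;
for each root, split the current inorder slice at that value into
left-subtree inorder and right-subtree inorder, then recurse.
Recursive splits:
  root=7; inorder splits into left=[], right=[11, 16, 17, 23, 24, 26, 27]
  root=17; inorder splits into left=[11, 16], right=[23, 24, 26, 27]
  root=11; inorder splits into left=[], right=[16]
  root=16; inorder splits into left=[], right=[]
  root=26; inorder splits into left=[23, 24], right=[27]
  root=24; inorder splits into left=[23], right=[]
  root=23; inorder splits into left=[], right=[]
  root=27; inorder splits into left=[], right=[]
Reconstructed level-order: [7, 17, 11, 26, 16, 24, 27, 23]


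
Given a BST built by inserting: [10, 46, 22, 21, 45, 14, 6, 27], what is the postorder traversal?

Tree insertion order: [10, 46, 22, 21, 45, 14, 6, 27]
Tree (level-order array): [10, 6, 46, None, None, 22, None, 21, 45, 14, None, 27]
Postorder traversal: [6, 14, 21, 27, 45, 22, 46, 10]


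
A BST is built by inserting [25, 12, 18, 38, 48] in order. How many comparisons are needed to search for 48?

Search path for 48: 25 -> 38 -> 48
Found: True
Comparisons: 3


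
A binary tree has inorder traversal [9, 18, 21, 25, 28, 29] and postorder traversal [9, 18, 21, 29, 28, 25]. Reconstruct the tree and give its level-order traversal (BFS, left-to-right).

Inorder:   [9, 18, 21, 25, 28, 29]
Postorder: [9, 18, 21, 29, 28, 25]
Algorithm: postorder visits root last, so walk postorder right-to-left;
each value is the root of the current inorder slice — split it at that
value, recurse on the right subtree first, then the left.
Recursive splits:
  root=25; inorder splits into left=[9, 18, 21], right=[28, 29]
  root=28; inorder splits into left=[], right=[29]
  root=29; inorder splits into left=[], right=[]
  root=21; inorder splits into left=[9, 18], right=[]
  root=18; inorder splits into left=[9], right=[]
  root=9; inorder splits into left=[], right=[]
Reconstructed level-order: [25, 21, 28, 18, 29, 9]


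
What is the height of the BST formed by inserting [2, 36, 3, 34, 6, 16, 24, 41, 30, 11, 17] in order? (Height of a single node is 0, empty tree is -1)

Insertion order: [2, 36, 3, 34, 6, 16, 24, 41, 30, 11, 17]
Tree (level-order array): [2, None, 36, 3, 41, None, 34, None, None, 6, None, None, 16, 11, 24, None, None, 17, 30]
Compute height bottom-up (empty subtree = -1):
  height(11) = 1 + max(-1, -1) = 0
  height(17) = 1 + max(-1, -1) = 0
  height(30) = 1 + max(-1, -1) = 0
  height(24) = 1 + max(0, 0) = 1
  height(16) = 1 + max(0, 1) = 2
  height(6) = 1 + max(-1, 2) = 3
  height(34) = 1 + max(3, -1) = 4
  height(3) = 1 + max(-1, 4) = 5
  height(41) = 1 + max(-1, -1) = 0
  height(36) = 1 + max(5, 0) = 6
  height(2) = 1 + max(-1, 6) = 7
Height = 7


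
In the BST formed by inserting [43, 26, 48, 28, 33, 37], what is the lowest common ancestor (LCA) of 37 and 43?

Tree insertion order: [43, 26, 48, 28, 33, 37]
Tree (level-order array): [43, 26, 48, None, 28, None, None, None, 33, None, 37]
In a BST, the LCA of p=37, q=43 is the first node v on the
root-to-leaf path with p <= v <= q (go left if both < v, right if both > v).
Walk from root:
  at 43: 37 <= 43 <= 43, this is the LCA
LCA = 43


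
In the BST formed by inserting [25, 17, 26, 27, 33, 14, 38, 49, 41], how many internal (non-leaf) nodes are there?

Tree built from: [25, 17, 26, 27, 33, 14, 38, 49, 41]
Tree (level-order array): [25, 17, 26, 14, None, None, 27, None, None, None, 33, None, 38, None, 49, 41]
Rule: An internal node has at least one child.
Per-node child counts:
  node 25: 2 child(ren)
  node 17: 1 child(ren)
  node 14: 0 child(ren)
  node 26: 1 child(ren)
  node 27: 1 child(ren)
  node 33: 1 child(ren)
  node 38: 1 child(ren)
  node 49: 1 child(ren)
  node 41: 0 child(ren)
Matching nodes: [25, 17, 26, 27, 33, 38, 49]
Count of internal (non-leaf) nodes: 7


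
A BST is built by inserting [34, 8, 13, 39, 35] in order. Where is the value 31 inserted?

Starting tree (level order): [34, 8, 39, None, 13, 35]
Insertion path: 34 -> 8 -> 13
Result: insert 31 as right child of 13
Final tree (level order): [34, 8, 39, None, 13, 35, None, None, 31]


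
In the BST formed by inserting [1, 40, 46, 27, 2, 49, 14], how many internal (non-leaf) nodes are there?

Tree built from: [1, 40, 46, 27, 2, 49, 14]
Tree (level-order array): [1, None, 40, 27, 46, 2, None, None, 49, None, 14]
Rule: An internal node has at least one child.
Per-node child counts:
  node 1: 1 child(ren)
  node 40: 2 child(ren)
  node 27: 1 child(ren)
  node 2: 1 child(ren)
  node 14: 0 child(ren)
  node 46: 1 child(ren)
  node 49: 0 child(ren)
Matching nodes: [1, 40, 27, 2, 46]
Count of internal (non-leaf) nodes: 5


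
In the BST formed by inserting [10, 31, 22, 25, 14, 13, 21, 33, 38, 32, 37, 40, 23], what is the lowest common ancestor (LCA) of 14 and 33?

Tree insertion order: [10, 31, 22, 25, 14, 13, 21, 33, 38, 32, 37, 40, 23]
Tree (level-order array): [10, None, 31, 22, 33, 14, 25, 32, 38, 13, 21, 23, None, None, None, 37, 40]
In a BST, the LCA of p=14, q=33 is the first node v on the
root-to-leaf path with p <= v <= q (go left if both < v, right if both > v).
Walk from root:
  at 10: both 14 and 33 > 10, go right
  at 31: 14 <= 31 <= 33, this is the LCA
LCA = 31


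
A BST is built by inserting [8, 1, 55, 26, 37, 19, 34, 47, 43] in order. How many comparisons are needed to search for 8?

Search path for 8: 8
Found: True
Comparisons: 1


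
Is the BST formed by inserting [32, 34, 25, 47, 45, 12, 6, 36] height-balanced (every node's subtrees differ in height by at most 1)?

Tree (level-order array): [32, 25, 34, 12, None, None, 47, 6, None, 45, None, None, None, 36]
Definition: a tree is height-balanced if, at every node, |h(left) - h(right)| <= 1 (empty subtree has height -1).
Bottom-up per-node check:
  node 6: h_left=-1, h_right=-1, diff=0 [OK], height=0
  node 12: h_left=0, h_right=-1, diff=1 [OK], height=1
  node 25: h_left=1, h_right=-1, diff=2 [FAIL (|1--1|=2 > 1)], height=2
  node 36: h_left=-1, h_right=-1, diff=0 [OK], height=0
  node 45: h_left=0, h_right=-1, diff=1 [OK], height=1
  node 47: h_left=1, h_right=-1, diff=2 [FAIL (|1--1|=2 > 1)], height=2
  node 34: h_left=-1, h_right=2, diff=3 [FAIL (|-1-2|=3 > 1)], height=3
  node 32: h_left=2, h_right=3, diff=1 [OK], height=4
Node 25 violates the condition: |1 - -1| = 2 > 1.
Result: Not balanced


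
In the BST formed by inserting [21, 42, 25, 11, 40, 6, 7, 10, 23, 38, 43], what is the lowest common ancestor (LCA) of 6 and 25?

Tree insertion order: [21, 42, 25, 11, 40, 6, 7, 10, 23, 38, 43]
Tree (level-order array): [21, 11, 42, 6, None, 25, 43, None, 7, 23, 40, None, None, None, 10, None, None, 38]
In a BST, the LCA of p=6, q=25 is the first node v on the
root-to-leaf path with p <= v <= q (go left if both < v, right if both > v).
Walk from root:
  at 21: 6 <= 21 <= 25, this is the LCA
LCA = 21


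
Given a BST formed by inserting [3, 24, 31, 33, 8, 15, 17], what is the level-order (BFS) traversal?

Tree insertion order: [3, 24, 31, 33, 8, 15, 17]
Tree (level-order array): [3, None, 24, 8, 31, None, 15, None, 33, None, 17]
BFS from the root, enqueuing left then right child of each popped node:
  queue [3] -> pop 3, enqueue [24], visited so far: [3]
  queue [24] -> pop 24, enqueue [8, 31], visited so far: [3, 24]
  queue [8, 31] -> pop 8, enqueue [15], visited so far: [3, 24, 8]
  queue [31, 15] -> pop 31, enqueue [33], visited so far: [3, 24, 8, 31]
  queue [15, 33] -> pop 15, enqueue [17], visited so far: [3, 24, 8, 31, 15]
  queue [33, 17] -> pop 33, enqueue [none], visited so far: [3, 24, 8, 31, 15, 33]
  queue [17] -> pop 17, enqueue [none], visited so far: [3, 24, 8, 31, 15, 33, 17]
Result: [3, 24, 8, 31, 15, 33, 17]


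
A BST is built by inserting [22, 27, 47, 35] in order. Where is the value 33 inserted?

Starting tree (level order): [22, None, 27, None, 47, 35]
Insertion path: 22 -> 27 -> 47 -> 35
Result: insert 33 as left child of 35
Final tree (level order): [22, None, 27, None, 47, 35, None, 33]


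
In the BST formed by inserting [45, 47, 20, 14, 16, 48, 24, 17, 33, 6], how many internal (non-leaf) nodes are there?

Tree built from: [45, 47, 20, 14, 16, 48, 24, 17, 33, 6]
Tree (level-order array): [45, 20, 47, 14, 24, None, 48, 6, 16, None, 33, None, None, None, None, None, 17]
Rule: An internal node has at least one child.
Per-node child counts:
  node 45: 2 child(ren)
  node 20: 2 child(ren)
  node 14: 2 child(ren)
  node 6: 0 child(ren)
  node 16: 1 child(ren)
  node 17: 0 child(ren)
  node 24: 1 child(ren)
  node 33: 0 child(ren)
  node 47: 1 child(ren)
  node 48: 0 child(ren)
Matching nodes: [45, 20, 14, 16, 24, 47]
Count of internal (non-leaf) nodes: 6


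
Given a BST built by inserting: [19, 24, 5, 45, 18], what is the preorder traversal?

Tree insertion order: [19, 24, 5, 45, 18]
Tree (level-order array): [19, 5, 24, None, 18, None, 45]
Preorder traversal: [19, 5, 18, 24, 45]


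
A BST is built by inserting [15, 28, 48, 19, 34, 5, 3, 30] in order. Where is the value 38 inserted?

Starting tree (level order): [15, 5, 28, 3, None, 19, 48, None, None, None, None, 34, None, 30]
Insertion path: 15 -> 28 -> 48 -> 34
Result: insert 38 as right child of 34
Final tree (level order): [15, 5, 28, 3, None, 19, 48, None, None, None, None, 34, None, 30, 38]


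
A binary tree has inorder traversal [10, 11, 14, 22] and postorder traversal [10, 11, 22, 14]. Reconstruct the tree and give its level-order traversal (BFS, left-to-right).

Inorder:   [10, 11, 14, 22]
Postorder: [10, 11, 22, 14]
Algorithm: postorder visits root last, so walk postorder right-to-left;
each value is the root of the current inorder slice — split it at that
value, recurse on the right subtree first, then the left.
Recursive splits:
  root=14; inorder splits into left=[10, 11], right=[22]
  root=22; inorder splits into left=[], right=[]
  root=11; inorder splits into left=[10], right=[]
  root=10; inorder splits into left=[], right=[]
Reconstructed level-order: [14, 11, 22, 10]


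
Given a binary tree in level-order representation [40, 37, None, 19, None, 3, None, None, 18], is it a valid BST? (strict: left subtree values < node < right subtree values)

Level-order array: [40, 37, None, 19, None, 3, None, None, 18]
Validate using subtree bounds (lo, hi): at each node, require lo < value < hi,
then recurse left with hi=value and right with lo=value.
Preorder trace (stopping at first violation):
  at node 40 with bounds (-inf, +inf): OK
  at node 37 with bounds (-inf, 40): OK
  at node 19 with bounds (-inf, 37): OK
  at node 3 with bounds (-inf, 19): OK
  at node 18 with bounds (3, 19): OK
No violation found at any node.
Result: Valid BST


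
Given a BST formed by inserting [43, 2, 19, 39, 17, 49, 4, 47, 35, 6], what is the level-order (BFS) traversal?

Tree insertion order: [43, 2, 19, 39, 17, 49, 4, 47, 35, 6]
Tree (level-order array): [43, 2, 49, None, 19, 47, None, 17, 39, None, None, 4, None, 35, None, None, 6]
BFS from the root, enqueuing left then right child of each popped node:
  queue [43] -> pop 43, enqueue [2, 49], visited so far: [43]
  queue [2, 49] -> pop 2, enqueue [19], visited so far: [43, 2]
  queue [49, 19] -> pop 49, enqueue [47], visited so far: [43, 2, 49]
  queue [19, 47] -> pop 19, enqueue [17, 39], visited so far: [43, 2, 49, 19]
  queue [47, 17, 39] -> pop 47, enqueue [none], visited so far: [43, 2, 49, 19, 47]
  queue [17, 39] -> pop 17, enqueue [4], visited so far: [43, 2, 49, 19, 47, 17]
  queue [39, 4] -> pop 39, enqueue [35], visited so far: [43, 2, 49, 19, 47, 17, 39]
  queue [4, 35] -> pop 4, enqueue [6], visited so far: [43, 2, 49, 19, 47, 17, 39, 4]
  queue [35, 6] -> pop 35, enqueue [none], visited so far: [43, 2, 49, 19, 47, 17, 39, 4, 35]
  queue [6] -> pop 6, enqueue [none], visited so far: [43, 2, 49, 19, 47, 17, 39, 4, 35, 6]
Result: [43, 2, 49, 19, 47, 17, 39, 4, 35, 6]


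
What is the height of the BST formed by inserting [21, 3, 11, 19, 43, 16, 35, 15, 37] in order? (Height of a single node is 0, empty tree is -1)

Insertion order: [21, 3, 11, 19, 43, 16, 35, 15, 37]
Tree (level-order array): [21, 3, 43, None, 11, 35, None, None, 19, None, 37, 16, None, None, None, 15]
Compute height bottom-up (empty subtree = -1):
  height(15) = 1 + max(-1, -1) = 0
  height(16) = 1 + max(0, -1) = 1
  height(19) = 1 + max(1, -1) = 2
  height(11) = 1 + max(-1, 2) = 3
  height(3) = 1 + max(-1, 3) = 4
  height(37) = 1 + max(-1, -1) = 0
  height(35) = 1 + max(-1, 0) = 1
  height(43) = 1 + max(1, -1) = 2
  height(21) = 1 + max(4, 2) = 5
Height = 5


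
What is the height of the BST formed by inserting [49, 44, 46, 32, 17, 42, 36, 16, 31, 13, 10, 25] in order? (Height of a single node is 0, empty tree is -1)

Insertion order: [49, 44, 46, 32, 17, 42, 36, 16, 31, 13, 10, 25]
Tree (level-order array): [49, 44, None, 32, 46, 17, 42, None, None, 16, 31, 36, None, 13, None, 25, None, None, None, 10]
Compute height bottom-up (empty subtree = -1):
  height(10) = 1 + max(-1, -1) = 0
  height(13) = 1 + max(0, -1) = 1
  height(16) = 1 + max(1, -1) = 2
  height(25) = 1 + max(-1, -1) = 0
  height(31) = 1 + max(0, -1) = 1
  height(17) = 1 + max(2, 1) = 3
  height(36) = 1 + max(-1, -1) = 0
  height(42) = 1 + max(0, -1) = 1
  height(32) = 1 + max(3, 1) = 4
  height(46) = 1 + max(-1, -1) = 0
  height(44) = 1 + max(4, 0) = 5
  height(49) = 1 + max(5, -1) = 6
Height = 6


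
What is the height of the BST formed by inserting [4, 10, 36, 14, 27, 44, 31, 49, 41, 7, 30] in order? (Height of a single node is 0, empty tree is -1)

Insertion order: [4, 10, 36, 14, 27, 44, 31, 49, 41, 7, 30]
Tree (level-order array): [4, None, 10, 7, 36, None, None, 14, 44, None, 27, 41, 49, None, 31, None, None, None, None, 30]
Compute height bottom-up (empty subtree = -1):
  height(7) = 1 + max(-1, -1) = 0
  height(30) = 1 + max(-1, -1) = 0
  height(31) = 1 + max(0, -1) = 1
  height(27) = 1 + max(-1, 1) = 2
  height(14) = 1 + max(-1, 2) = 3
  height(41) = 1 + max(-1, -1) = 0
  height(49) = 1 + max(-1, -1) = 0
  height(44) = 1 + max(0, 0) = 1
  height(36) = 1 + max(3, 1) = 4
  height(10) = 1 + max(0, 4) = 5
  height(4) = 1 + max(-1, 5) = 6
Height = 6


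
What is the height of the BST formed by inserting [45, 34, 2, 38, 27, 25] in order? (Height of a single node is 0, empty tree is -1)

Insertion order: [45, 34, 2, 38, 27, 25]
Tree (level-order array): [45, 34, None, 2, 38, None, 27, None, None, 25]
Compute height bottom-up (empty subtree = -1):
  height(25) = 1 + max(-1, -1) = 0
  height(27) = 1 + max(0, -1) = 1
  height(2) = 1 + max(-1, 1) = 2
  height(38) = 1 + max(-1, -1) = 0
  height(34) = 1 + max(2, 0) = 3
  height(45) = 1 + max(3, -1) = 4
Height = 4


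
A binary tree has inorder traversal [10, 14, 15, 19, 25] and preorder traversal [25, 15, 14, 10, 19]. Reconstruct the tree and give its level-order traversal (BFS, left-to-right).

Inorder:  [10, 14, 15, 19, 25]
Preorder: [25, 15, 14, 10, 19]
Algorithm: preorder visits root first, so consume preorder in order;
for each root, split the current inorder slice at that value into
left-subtree inorder and right-subtree inorder, then recurse.
Recursive splits:
  root=25; inorder splits into left=[10, 14, 15, 19], right=[]
  root=15; inorder splits into left=[10, 14], right=[19]
  root=14; inorder splits into left=[10], right=[]
  root=10; inorder splits into left=[], right=[]
  root=19; inorder splits into left=[], right=[]
Reconstructed level-order: [25, 15, 14, 19, 10]


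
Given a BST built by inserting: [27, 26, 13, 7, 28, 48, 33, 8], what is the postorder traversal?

Tree insertion order: [27, 26, 13, 7, 28, 48, 33, 8]
Tree (level-order array): [27, 26, 28, 13, None, None, 48, 7, None, 33, None, None, 8]
Postorder traversal: [8, 7, 13, 26, 33, 48, 28, 27]


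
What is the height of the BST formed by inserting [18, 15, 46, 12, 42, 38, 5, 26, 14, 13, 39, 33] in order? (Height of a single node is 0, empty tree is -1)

Insertion order: [18, 15, 46, 12, 42, 38, 5, 26, 14, 13, 39, 33]
Tree (level-order array): [18, 15, 46, 12, None, 42, None, 5, 14, 38, None, None, None, 13, None, 26, 39, None, None, None, 33]
Compute height bottom-up (empty subtree = -1):
  height(5) = 1 + max(-1, -1) = 0
  height(13) = 1 + max(-1, -1) = 0
  height(14) = 1 + max(0, -1) = 1
  height(12) = 1 + max(0, 1) = 2
  height(15) = 1 + max(2, -1) = 3
  height(33) = 1 + max(-1, -1) = 0
  height(26) = 1 + max(-1, 0) = 1
  height(39) = 1 + max(-1, -1) = 0
  height(38) = 1 + max(1, 0) = 2
  height(42) = 1 + max(2, -1) = 3
  height(46) = 1 + max(3, -1) = 4
  height(18) = 1 + max(3, 4) = 5
Height = 5


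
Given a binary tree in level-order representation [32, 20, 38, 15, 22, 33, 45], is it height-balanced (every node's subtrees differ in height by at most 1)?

Tree (level-order array): [32, 20, 38, 15, 22, 33, 45]
Definition: a tree is height-balanced if, at every node, |h(left) - h(right)| <= 1 (empty subtree has height -1).
Bottom-up per-node check:
  node 15: h_left=-1, h_right=-1, diff=0 [OK], height=0
  node 22: h_left=-1, h_right=-1, diff=0 [OK], height=0
  node 20: h_left=0, h_right=0, diff=0 [OK], height=1
  node 33: h_left=-1, h_right=-1, diff=0 [OK], height=0
  node 45: h_left=-1, h_right=-1, diff=0 [OK], height=0
  node 38: h_left=0, h_right=0, diff=0 [OK], height=1
  node 32: h_left=1, h_right=1, diff=0 [OK], height=2
All nodes satisfy the balance condition.
Result: Balanced


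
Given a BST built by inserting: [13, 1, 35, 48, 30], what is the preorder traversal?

Tree insertion order: [13, 1, 35, 48, 30]
Tree (level-order array): [13, 1, 35, None, None, 30, 48]
Preorder traversal: [13, 1, 35, 30, 48]


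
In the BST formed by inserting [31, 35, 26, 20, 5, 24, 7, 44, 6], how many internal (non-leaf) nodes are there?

Tree built from: [31, 35, 26, 20, 5, 24, 7, 44, 6]
Tree (level-order array): [31, 26, 35, 20, None, None, 44, 5, 24, None, None, None, 7, None, None, 6]
Rule: An internal node has at least one child.
Per-node child counts:
  node 31: 2 child(ren)
  node 26: 1 child(ren)
  node 20: 2 child(ren)
  node 5: 1 child(ren)
  node 7: 1 child(ren)
  node 6: 0 child(ren)
  node 24: 0 child(ren)
  node 35: 1 child(ren)
  node 44: 0 child(ren)
Matching nodes: [31, 26, 20, 5, 7, 35]
Count of internal (non-leaf) nodes: 6


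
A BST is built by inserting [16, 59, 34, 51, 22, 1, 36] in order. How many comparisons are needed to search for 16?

Search path for 16: 16
Found: True
Comparisons: 1


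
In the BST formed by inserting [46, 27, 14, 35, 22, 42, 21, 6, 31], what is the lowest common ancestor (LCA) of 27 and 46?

Tree insertion order: [46, 27, 14, 35, 22, 42, 21, 6, 31]
Tree (level-order array): [46, 27, None, 14, 35, 6, 22, 31, 42, None, None, 21]
In a BST, the LCA of p=27, q=46 is the first node v on the
root-to-leaf path with p <= v <= q (go left if both < v, right if both > v).
Walk from root:
  at 46: 27 <= 46 <= 46, this is the LCA
LCA = 46


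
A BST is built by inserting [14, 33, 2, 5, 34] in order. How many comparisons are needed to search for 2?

Search path for 2: 14 -> 2
Found: True
Comparisons: 2


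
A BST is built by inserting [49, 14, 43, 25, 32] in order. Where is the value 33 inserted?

Starting tree (level order): [49, 14, None, None, 43, 25, None, None, 32]
Insertion path: 49 -> 14 -> 43 -> 25 -> 32
Result: insert 33 as right child of 32
Final tree (level order): [49, 14, None, None, 43, 25, None, None, 32, None, 33]


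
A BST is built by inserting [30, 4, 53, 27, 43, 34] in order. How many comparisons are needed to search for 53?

Search path for 53: 30 -> 53
Found: True
Comparisons: 2


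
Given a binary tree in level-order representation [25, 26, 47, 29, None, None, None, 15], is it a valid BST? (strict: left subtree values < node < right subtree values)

Level-order array: [25, 26, 47, 29, None, None, None, 15]
Validate using subtree bounds (lo, hi): at each node, require lo < value < hi,
then recurse left with hi=value and right with lo=value.
Preorder trace (stopping at first violation):
  at node 25 with bounds (-inf, +inf): OK
  at node 26 with bounds (-inf, 25): VIOLATION
Node 26 violates its bound: not (-inf < 26 < 25).
Result: Not a valid BST


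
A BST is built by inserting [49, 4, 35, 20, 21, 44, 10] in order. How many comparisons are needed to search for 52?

Search path for 52: 49
Found: False
Comparisons: 1


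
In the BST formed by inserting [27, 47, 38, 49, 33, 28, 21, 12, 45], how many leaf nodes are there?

Tree built from: [27, 47, 38, 49, 33, 28, 21, 12, 45]
Tree (level-order array): [27, 21, 47, 12, None, 38, 49, None, None, 33, 45, None, None, 28]
Rule: A leaf has 0 children.
Per-node child counts:
  node 27: 2 child(ren)
  node 21: 1 child(ren)
  node 12: 0 child(ren)
  node 47: 2 child(ren)
  node 38: 2 child(ren)
  node 33: 1 child(ren)
  node 28: 0 child(ren)
  node 45: 0 child(ren)
  node 49: 0 child(ren)
Matching nodes: [12, 28, 45, 49]
Count of leaf nodes: 4


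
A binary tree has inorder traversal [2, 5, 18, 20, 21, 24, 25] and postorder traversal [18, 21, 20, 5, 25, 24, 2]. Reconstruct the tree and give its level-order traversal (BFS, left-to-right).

Inorder:   [2, 5, 18, 20, 21, 24, 25]
Postorder: [18, 21, 20, 5, 25, 24, 2]
Algorithm: postorder visits root last, so walk postorder right-to-left;
each value is the root of the current inorder slice — split it at that
value, recurse on the right subtree first, then the left.
Recursive splits:
  root=2; inorder splits into left=[], right=[5, 18, 20, 21, 24, 25]
  root=24; inorder splits into left=[5, 18, 20, 21], right=[25]
  root=25; inorder splits into left=[], right=[]
  root=5; inorder splits into left=[], right=[18, 20, 21]
  root=20; inorder splits into left=[18], right=[21]
  root=21; inorder splits into left=[], right=[]
  root=18; inorder splits into left=[], right=[]
Reconstructed level-order: [2, 24, 5, 25, 20, 18, 21]


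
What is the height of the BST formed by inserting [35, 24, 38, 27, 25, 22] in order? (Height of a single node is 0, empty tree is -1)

Insertion order: [35, 24, 38, 27, 25, 22]
Tree (level-order array): [35, 24, 38, 22, 27, None, None, None, None, 25]
Compute height bottom-up (empty subtree = -1):
  height(22) = 1 + max(-1, -1) = 0
  height(25) = 1 + max(-1, -1) = 0
  height(27) = 1 + max(0, -1) = 1
  height(24) = 1 + max(0, 1) = 2
  height(38) = 1 + max(-1, -1) = 0
  height(35) = 1 + max(2, 0) = 3
Height = 3


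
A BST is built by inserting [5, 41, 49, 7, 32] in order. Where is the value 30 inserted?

Starting tree (level order): [5, None, 41, 7, 49, None, 32]
Insertion path: 5 -> 41 -> 7 -> 32
Result: insert 30 as left child of 32
Final tree (level order): [5, None, 41, 7, 49, None, 32, None, None, 30]


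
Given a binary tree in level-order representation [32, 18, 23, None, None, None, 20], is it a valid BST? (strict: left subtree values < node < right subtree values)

Level-order array: [32, 18, 23, None, None, None, 20]
Validate using subtree bounds (lo, hi): at each node, require lo < value < hi,
then recurse left with hi=value and right with lo=value.
Preorder trace (stopping at first violation):
  at node 32 with bounds (-inf, +inf): OK
  at node 18 with bounds (-inf, 32): OK
  at node 23 with bounds (32, +inf): VIOLATION
Node 23 violates its bound: not (32 < 23 < +inf).
Result: Not a valid BST


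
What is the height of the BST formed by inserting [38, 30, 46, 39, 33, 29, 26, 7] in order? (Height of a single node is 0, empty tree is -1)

Insertion order: [38, 30, 46, 39, 33, 29, 26, 7]
Tree (level-order array): [38, 30, 46, 29, 33, 39, None, 26, None, None, None, None, None, 7]
Compute height bottom-up (empty subtree = -1):
  height(7) = 1 + max(-1, -1) = 0
  height(26) = 1 + max(0, -1) = 1
  height(29) = 1 + max(1, -1) = 2
  height(33) = 1 + max(-1, -1) = 0
  height(30) = 1 + max(2, 0) = 3
  height(39) = 1 + max(-1, -1) = 0
  height(46) = 1 + max(0, -1) = 1
  height(38) = 1 + max(3, 1) = 4
Height = 4


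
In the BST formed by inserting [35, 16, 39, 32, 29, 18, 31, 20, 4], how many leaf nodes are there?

Tree built from: [35, 16, 39, 32, 29, 18, 31, 20, 4]
Tree (level-order array): [35, 16, 39, 4, 32, None, None, None, None, 29, None, 18, 31, None, 20]
Rule: A leaf has 0 children.
Per-node child counts:
  node 35: 2 child(ren)
  node 16: 2 child(ren)
  node 4: 0 child(ren)
  node 32: 1 child(ren)
  node 29: 2 child(ren)
  node 18: 1 child(ren)
  node 20: 0 child(ren)
  node 31: 0 child(ren)
  node 39: 0 child(ren)
Matching nodes: [4, 20, 31, 39]
Count of leaf nodes: 4


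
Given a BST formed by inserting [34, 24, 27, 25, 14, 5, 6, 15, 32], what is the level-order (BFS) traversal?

Tree insertion order: [34, 24, 27, 25, 14, 5, 6, 15, 32]
Tree (level-order array): [34, 24, None, 14, 27, 5, 15, 25, 32, None, 6]
BFS from the root, enqueuing left then right child of each popped node:
  queue [34] -> pop 34, enqueue [24], visited so far: [34]
  queue [24] -> pop 24, enqueue [14, 27], visited so far: [34, 24]
  queue [14, 27] -> pop 14, enqueue [5, 15], visited so far: [34, 24, 14]
  queue [27, 5, 15] -> pop 27, enqueue [25, 32], visited so far: [34, 24, 14, 27]
  queue [5, 15, 25, 32] -> pop 5, enqueue [6], visited so far: [34, 24, 14, 27, 5]
  queue [15, 25, 32, 6] -> pop 15, enqueue [none], visited so far: [34, 24, 14, 27, 5, 15]
  queue [25, 32, 6] -> pop 25, enqueue [none], visited so far: [34, 24, 14, 27, 5, 15, 25]
  queue [32, 6] -> pop 32, enqueue [none], visited so far: [34, 24, 14, 27, 5, 15, 25, 32]
  queue [6] -> pop 6, enqueue [none], visited so far: [34, 24, 14, 27, 5, 15, 25, 32, 6]
Result: [34, 24, 14, 27, 5, 15, 25, 32, 6]


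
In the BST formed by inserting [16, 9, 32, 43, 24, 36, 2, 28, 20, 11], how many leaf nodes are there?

Tree built from: [16, 9, 32, 43, 24, 36, 2, 28, 20, 11]
Tree (level-order array): [16, 9, 32, 2, 11, 24, 43, None, None, None, None, 20, 28, 36]
Rule: A leaf has 0 children.
Per-node child counts:
  node 16: 2 child(ren)
  node 9: 2 child(ren)
  node 2: 0 child(ren)
  node 11: 0 child(ren)
  node 32: 2 child(ren)
  node 24: 2 child(ren)
  node 20: 0 child(ren)
  node 28: 0 child(ren)
  node 43: 1 child(ren)
  node 36: 0 child(ren)
Matching nodes: [2, 11, 20, 28, 36]
Count of leaf nodes: 5


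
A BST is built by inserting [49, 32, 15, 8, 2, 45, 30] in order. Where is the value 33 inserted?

Starting tree (level order): [49, 32, None, 15, 45, 8, 30, None, None, 2]
Insertion path: 49 -> 32 -> 45
Result: insert 33 as left child of 45
Final tree (level order): [49, 32, None, 15, 45, 8, 30, 33, None, 2]


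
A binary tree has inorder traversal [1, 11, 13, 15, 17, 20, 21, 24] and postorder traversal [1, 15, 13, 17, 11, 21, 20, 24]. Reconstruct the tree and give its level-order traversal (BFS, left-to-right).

Inorder:   [1, 11, 13, 15, 17, 20, 21, 24]
Postorder: [1, 15, 13, 17, 11, 21, 20, 24]
Algorithm: postorder visits root last, so walk postorder right-to-left;
each value is the root of the current inorder slice — split it at that
value, recurse on the right subtree first, then the left.
Recursive splits:
  root=24; inorder splits into left=[1, 11, 13, 15, 17, 20, 21], right=[]
  root=20; inorder splits into left=[1, 11, 13, 15, 17], right=[21]
  root=21; inorder splits into left=[], right=[]
  root=11; inorder splits into left=[1], right=[13, 15, 17]
  root=17; inorder splits into left=[13, 15], right=[]
  root=13; inorder splits into left=[], right=[15]
  root=15; inorder splits into left=[], right=[]
  root=1; inorder splits into left=[], right=[]
Reconstructed level-order: [24, 20, 11, 21, 1, 17, 13, 15]


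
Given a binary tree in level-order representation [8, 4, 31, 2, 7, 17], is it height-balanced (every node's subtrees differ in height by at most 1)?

Tree (level-order array): [8, 4, 31, 2, 7, 17]
Definition: a tree is height-balanced if, at every node, |h(left) - h(right)| <= 1 (empty subtree has height -1).
Bottom-up per-node check:
  node 2: h_left=-1, h_right=-1, diff=0 [OK], height=0
  node 7: h_left=-1, h_right=-1, diff=0 [OK], height=0
  node 4: h_left=0, h_right=0, diff=0 [OK], height=1
  node 17: h_left=-1, h_right=-1, diff=0 [OK], height=0
  node 31: h_left=0, h_right=-1, diff=1 [OK], height=1
  node 8: h_left=1, h_right=1, diff=0 [OK], height=2
All nodes satisfy the balance condition.
Result: Balanced


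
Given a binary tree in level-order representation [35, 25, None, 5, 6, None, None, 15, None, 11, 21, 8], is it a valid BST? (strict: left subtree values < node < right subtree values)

Level-order array: [35, 25, None, 5, 6, None, None, 15, None, 11, 21, 8]
Validate using subtree bounds (lo, hi): at each node, require lo < value < hi,
then recurse left with hi=value and right with lo=value.
Preorder trace (stopping at first violation):
  at node 35 with bounds (-inf, +inf): OK
  at node 25 with bounds (-inf, 35): OK
  at node 5 with bounds (-inf, 25): OK
  at node 6 with bounds (25, 35): VIOLATION
Node 6 violates its bound: not (25 < 6 < 35).
Result: Not a valid BST


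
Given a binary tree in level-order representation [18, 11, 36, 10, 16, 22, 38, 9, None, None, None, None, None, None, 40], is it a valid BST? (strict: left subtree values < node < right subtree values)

Level-order array: [18, 11, 36, 10, 16, 22, 38, 9, None, None, None, None, None, None, 40]
Validate using subtree bounds (lo, hi): at each node, require lo < value < hi,
then recurse left with hi=value and right with lo=value.
Preorder trace (stopping at first violation):
  at node 18 with bounds (-inf, +inf): OK
  at node 11 with bounds (-inf, 18): OK
  at node 10 with bounds (-inf, 11): OK
  at node 9 with bounds (-inf, 10): OK
  at node 16 with bounds (11, 18): OK
  at node 36 with bounds (18, +inf): OK
  at node 22 with bounds (18, 36): OK
  at node 38 with bounds (36, +inf): OK
  at node 40 with bounds (38, +inf): OK
No violation found at any node.
Result: Valid BST


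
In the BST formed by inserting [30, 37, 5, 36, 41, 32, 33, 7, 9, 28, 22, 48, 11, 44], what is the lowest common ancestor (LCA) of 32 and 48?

Tree insertion order: [30, 37, 5, 36, 41, 32, 33, 7, 9, 28, 22, 48, 11, 44]
Tree (level-order array): [30, 5, 37, None, 7, 36, 41, None, 9, 32, None, None, 48, None, 28, None, 33, 44, None, 22, None, None, None, None, None, 11]
In a BST, the LCA of p=32, q=48 is the first node v on the
root-to-leaf path with p <= v <= q (go left if both < v, right if both > v).
Walk from root:
  at 30: both 32 and 48 > 30, go right
  at 37: 32 <= 37 <= 48, this is the LCA
LCA = 37


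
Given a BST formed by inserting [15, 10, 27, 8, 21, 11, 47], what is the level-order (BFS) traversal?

Tree insertion order: [15, 10, 27, 8, 21, 11, 47]
Tree (level-order array): [15, 10, 27, 8, 11, 21, 47]
BFS from the root, enqueuing left then right child of each popped node:
  queue [15] -> pop 15, enqueue [10, 27], visited so far: [15]
  queue [10, 27] -> pop 10, enqueue [8, 11], visited so far: [15, 10]
  queue [27, 8, 11] -> pop 27, enqueue [21, 47], visited so far: [15, 10, 27]
  queue [8, 11, 21, 47] -> pop 8, enqueue [none], visited so far: [15, 10, 27, 8]
  queue [11, 21, 47] -> pop 11, enqueue [none], visited so far: [15, 10, 27, 8, 11]
  queue [21, 47] -> pop 21, enqueue [none], visited so far: [15, 10, 27, 8, 11, 21]
  queue [47] -> pop 47, enqueue [none], visited so far: [15, 10, 27, 8, 11, 21, 47]
Result: [15, 10, 27, 8, 11, 21, 47]


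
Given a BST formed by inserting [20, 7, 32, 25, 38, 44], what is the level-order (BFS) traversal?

Tree insertion order: [20, 7, 32, 25, 38, 44]
Tree (level-order array): [20, 7, 32, None, None, 25, 38, None, None, None, 44]
BFS from the root, enqueuing left then right child of each popped node:
  queue [20] -> pop 20, enqueue [7, 32], visited so far: [20]
  queue [7, 32] -> pop 7, enqueue [none], visited so far: [20, 7]
  queue [32] -> pop 32, enqueue [25, 38], visited so far: [20, 7, 32]
  queue [25, 38] -> pop 25, enqueue [none], visited so far: [20, 7, 32, 25]
  queue [38] -> pop 38, enqueue [44], visited so far: [20, 7, 32, 25, 38]
  queue [44] -> pop 44, enqueue [none], visited so far: [20, 7, 32, 25, 38, 44]
Result: [20, 7, 32, 25, 38, 44]


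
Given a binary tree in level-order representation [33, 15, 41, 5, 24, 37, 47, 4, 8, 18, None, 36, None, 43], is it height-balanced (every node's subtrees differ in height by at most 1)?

Tree (level-order array): [33, 15, 41, 5, 24, 37, 47, 4, 8, 18, None, 36, None, 43]
Definition: a tree is height-balanced if, at every node, |h(left) - h(right)| <= 1 (empty subtree has height -1).
Bottom-up per-node check:
  node 4: h_left=-1, h_right=-1, diff=0 [OK], height=0
  node 8: h_left=-1, h_right=-1, diff=0 [OK], height=0
  node 5: h_left=0, h_right=0, diff=0 [OK], height=1
  node 18: h_left=-1, h_right=-1, diff=0 [OK], height=0
  node 24: h_left=0, h_right=-1, diff=1 [OK], height=1
  node 15: h_left=1, h_right=1, diff=0 [OK], height=2
  node 36: h_left=-1, h_right=-1, diff=0 [OK], height=0
  node 37: h_left=0, h_right=-1, diff=1 [OK], height=1
  node 43: h_left=-1, h_right=-1, diff=0 [OK], height=0
  node 47: h_left=0, h_right=-1, diff=1 [OK], height=1
  node 41: h_left=1, h_right=1, diff=0 [OK], height=2
  node 33: h_left=2, h_right=2, diff=0 [OK], height=3
All nodes satisfy the balance condition.
Result: Balanced


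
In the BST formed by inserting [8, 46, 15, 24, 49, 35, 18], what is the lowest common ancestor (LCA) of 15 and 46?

Tree insertion order: [8, 46, 15, 24, 49, 35, 18]
Tree (level-order array): [8, None, 46, 15, 49, None, 24, None, None, 18, 35]
In a BST, the LCA of p=15, q=46 is the first node v on the
root-to-leaf path with p <= v <= q (go left if both < v, right if both > v).
Walk from root:
  at 8: both 15 and 46 > 8, go right
  at 46: 15 <= 46 <= 46, this is the LCA
LCA = 46


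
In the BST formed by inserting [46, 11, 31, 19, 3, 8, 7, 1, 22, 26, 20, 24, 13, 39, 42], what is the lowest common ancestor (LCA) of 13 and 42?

Tree insertion order: [46, 11, 31, 19, 3, 8, 7, 1, 22, 26, 20, 24, 13, 39, 42]
Tree (level-order array): [46, 11, None, 3, 31, 1, 8, 19, 39, None, None, 7, None, 13, 22, None, 42, None, None, None, None, 20, 26, None, None, None, None, 24]
In a BST, the LCA of p=13, q=42 is the first node v on the
root-to-leaf path with p <= v <= q (go left if both < v, right if both > v).
Walk from root:
  at 46: both 13 and 42 < 46, go left
  at 11: both 13 and 42 > 11, go right
  at 31: 13 <= 31 <= 42, this is the LCA
LCA = 31


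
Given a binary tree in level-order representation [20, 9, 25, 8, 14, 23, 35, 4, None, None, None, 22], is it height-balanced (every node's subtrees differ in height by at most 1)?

Tree (level-order array): [20, 9, 25, 8, 14, 23, 35, 4, None, None, None, 22]
Definition: a tree is height-balanced if, at every node, |h(left) - h(right)| <= 1 (empty subtree has height -1).
Bottom-up per-node check:
  node 4: h_left=-1, h_right=-1, diff=0 [OK], height=0
  node 8: h_left=0, h_right=-1, diff=1 [OK], height=1
  node 14: h_left=-1, h_right=-1, diff=0 [OK], height=0
  node 9: h_left=1, h_right=0, diff=1 [OK], height=2
  node 22: h_left=-1, h_right=-1, diff=0 [OK], height=0
  node 23: h_left=0, h_right=-1, diff=1 [OK], height=1
  node 35: h_left=-1, h_right=-1, diff=0 [OK], height=0
  node 25: h_left=1, h_right=0, diff=1 [OK], height=2
  node 20: h_left=2, h_right=2, diff=0 [OK], height=3
All nodes satisfy the balance condition.
Result: Balanced


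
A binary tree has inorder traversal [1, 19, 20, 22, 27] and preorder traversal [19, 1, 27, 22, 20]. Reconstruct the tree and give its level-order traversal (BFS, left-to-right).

Inorder:  [1, 19, 20, 22, 27]
Preorder: [19, 1, 27, 22, 20]
Algorithm: preorder visits root first, so consume preorder in order;
for each root, split the current inorder slice at that value into
left-subtree inorder and right-subtree inorder, then recurse.
Recursive splits:
  root=19; inorder splits into left=[1], right=[20, 22, 27]
  root=1; inorder splits into left=[], right=[]
  root=27; inorder splits into left=[20, 22], right=[]
  root=22; inorder splits into left=[20], right=[]
  root=20; inorder splits into left=[], right=[]
Reconstructed level-order: [19, 1, 27, 22, 20]


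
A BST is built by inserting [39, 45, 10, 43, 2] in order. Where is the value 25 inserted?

Starting tree (level order): [39, 10, 45, 2, None, 43]
Insertion path: 39 -> 10
Result: insert 25 as right child of 10
Final tree (level order): [39, 10, 45, 2, 25, 43]
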